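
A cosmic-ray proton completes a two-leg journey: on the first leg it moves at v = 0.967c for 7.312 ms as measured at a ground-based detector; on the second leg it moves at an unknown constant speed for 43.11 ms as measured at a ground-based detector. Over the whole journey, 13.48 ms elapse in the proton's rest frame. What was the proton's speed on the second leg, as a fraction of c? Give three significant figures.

Leg 1: γ = 1/√(1 − 0.967²) = 1/√0.06491 = 3.925; τ_1 = 7.312/3.925 = 1.863 ms.
Leg 2: speed unknown; τ_2 = 43.11/γ_2.
Total proper time: 1.863 + τ_2 = 13.48, so τ_2 = 13.48 − 1.863 = 11.62 ms.
γ_2 = 43.11/11.62 = 3.711; β = √(1 − 1/γ²) = √0.9274.

β = 0.963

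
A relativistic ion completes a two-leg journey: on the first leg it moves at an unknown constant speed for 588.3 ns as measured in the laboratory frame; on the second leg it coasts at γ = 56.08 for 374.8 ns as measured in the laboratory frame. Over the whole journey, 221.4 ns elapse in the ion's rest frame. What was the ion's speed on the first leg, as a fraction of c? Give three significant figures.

Leg 1: speed unknown; τ_1 = 588.3/γ_1.
Leg 2: γ = 56.08; τ_2 = 374.8/56.08 = 6.683 ns.
Total proper time: τ_1 + 6.683 = 221.4, so τ_1 = 221.4 − 6.683 = 214.7 ns.
γ_1 = 588.3/214.7 = 2.740; β = √(1 − 1/γ²) = √0.8668.

β = 0.931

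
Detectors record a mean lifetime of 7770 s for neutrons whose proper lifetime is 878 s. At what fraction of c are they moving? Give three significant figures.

β = 0.994

γ = Δt/τ₀ = 7770/878 = 8.850
β = √(1 − 1/γ²) = √(1 − 0.01277) = √0.9872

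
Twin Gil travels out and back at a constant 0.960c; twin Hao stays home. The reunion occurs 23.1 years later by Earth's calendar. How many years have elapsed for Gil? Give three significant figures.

γ = 1/√(1 − 0.960²) = 25/7 ≈ 3.571
Gil's clock measures proper time along the trip: τ = Δt/γ = 23.1/3.571 years.

τ = 6.47 years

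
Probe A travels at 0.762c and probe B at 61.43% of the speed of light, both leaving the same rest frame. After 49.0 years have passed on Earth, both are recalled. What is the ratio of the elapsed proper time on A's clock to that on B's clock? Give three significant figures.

τ_A/τ_B = 0.821

A: γ = 1/√(1 − 0.762²) = 1/√0.4194 = 1.544. B: β = 0.6143; γ = 1/√(1 − 0.6143²) = 1/√0.6226 = 1.267.
τ_A/τ_B = γ_B/γ_A = 1.267/1.544 = 0.8207, so τ_A/τ_B = 0.8207.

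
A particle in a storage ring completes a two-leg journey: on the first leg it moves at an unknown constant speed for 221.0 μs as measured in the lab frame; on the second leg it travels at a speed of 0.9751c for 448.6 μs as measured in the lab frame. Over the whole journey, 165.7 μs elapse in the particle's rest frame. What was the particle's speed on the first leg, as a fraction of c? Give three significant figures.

β = 0.954

Leg 1: speed unknown; τ_1 = 221.0/γ_1.
Leg 2: γ = 1/√(1 − 0.9751²) = 1/√0.04918 = 4.509; τ_2 = 448.6/4.509 = 99.48 μs.
Total proper time: τ_1 + 99.48 = 165.7, so τ_1 = 165.7 − 99.48 = 66.22 μs.
γ_1 = 221.0/66.22 = 3.338; β = √(1 − 1/γ²) = √0.9102.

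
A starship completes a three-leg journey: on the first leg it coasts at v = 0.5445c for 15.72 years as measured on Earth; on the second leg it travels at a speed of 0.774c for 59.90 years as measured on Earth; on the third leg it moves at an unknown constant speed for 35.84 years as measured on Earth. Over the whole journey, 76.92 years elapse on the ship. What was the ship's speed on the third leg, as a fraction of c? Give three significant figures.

β = 0.694

Leg 1: γ = 1/√(1 − 0.5445²) = 1/√0.7035 = 1.192; τ_1 = 15.72/1.192 = 13.19 years.
Leg 2: γ = 1/√(1 − 0.774²) = 1/√0.4009 = 1.579; τ_2 = 59.90/1.579 = 37.93 years.
Leg 3: speed unknown; τ_3 = 35.84/γ_3.
Total proper time: 13.19 + 37.93 + τ_3 = 76.92, so τ_3 = 76.92 − 51.11 = 25.81 years.
γ_3 = 35.84/25.81 = 1.389; β = √(1 − 1/γ²) = √0.4815.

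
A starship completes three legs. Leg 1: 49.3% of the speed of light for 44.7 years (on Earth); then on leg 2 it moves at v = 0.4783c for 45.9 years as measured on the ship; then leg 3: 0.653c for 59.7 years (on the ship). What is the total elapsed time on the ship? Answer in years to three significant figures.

τ = 144 years

Leg 1: β = 0.493; γ = 1/√(1 − 0.493²) = 1/√0.7570 = 1.149; τ_1 = 44.7/1.149 = 38.89 years.
Leg 2: 45.9 years is already measured on the ship.
Leg 3: 59.7 years is already measured on the ship.
Total: 38.89 + 45.90 + 59.70 years.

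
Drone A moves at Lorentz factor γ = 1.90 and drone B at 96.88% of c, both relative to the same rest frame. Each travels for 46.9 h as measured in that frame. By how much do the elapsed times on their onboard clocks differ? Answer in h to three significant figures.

A: γ = 1.90; τ_A = 46.9/1.900 = 24.68 h.
B: β = 0.9688; γ = 1/√(1 − 0.9688²) = 1/√0.06143 = 4.035; τ_B = 46.9/4.035 = 11.62 h.

|τ_A − τ_B| = 13.1 h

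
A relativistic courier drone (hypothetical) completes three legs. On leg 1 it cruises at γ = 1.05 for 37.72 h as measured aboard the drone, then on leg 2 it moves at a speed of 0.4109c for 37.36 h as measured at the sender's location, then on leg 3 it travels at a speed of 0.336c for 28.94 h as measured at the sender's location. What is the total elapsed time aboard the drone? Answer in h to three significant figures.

τ = 99.0 h

Leg 1: 37.72 h is already measured aboard the drone.
Leg 2: γ = 1/√(1 − 0.4109²) = 1/√0.8312 = 1.097; τ_2 = 37.36/1.097 = 34.06 h.
Leg 3: γ = 1/√(1 − 0.336²) = 1/√0.8871 = 1.062; τ_3 = 28.94/1.062 = 27.26 h.
Total: 37.72 + 34.06 + 27.26 h.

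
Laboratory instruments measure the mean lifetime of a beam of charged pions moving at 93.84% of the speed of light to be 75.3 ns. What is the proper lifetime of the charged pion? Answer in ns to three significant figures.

τ₀ = 26.0 ns

β = 0.9384; γ = 1/√(1 − 0.9384²) = 1/√0.1194 = 2.894
The lab-frame lifetime is the dilated interval; the proper lifetime is τ₀ = Δt/γ = 75.3/2.894 ns.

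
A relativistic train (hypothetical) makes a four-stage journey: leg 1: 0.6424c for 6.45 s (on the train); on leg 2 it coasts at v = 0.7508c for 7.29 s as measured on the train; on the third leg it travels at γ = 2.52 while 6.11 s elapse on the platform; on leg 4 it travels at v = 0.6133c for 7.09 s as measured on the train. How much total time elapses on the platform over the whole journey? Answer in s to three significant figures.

Δt = 34.5 s

Leg 1: γ = 1/√(1 − 0.6424²) = 1/√0.5873 = 1.305; Δt_1 = 1.305 × 6.45 = 8.416 s.
Leg 2: γ = 1/√(1 − 0.7508²) = 1/√0.4363 = 1.514; Δt_2 = 1.514 × 7.29 = 11.04 s.
Leg 3: 6.11 s is already measured on the platform.
Leg 4: γ = 1/√(1 − 0.6133²) = 1/√0.6239 = 1.266; Δt_4 = 1.266 × 7.09 = 8.976 s.
Total: 8.416 + 11.04 + 6.110 + 8.976 s.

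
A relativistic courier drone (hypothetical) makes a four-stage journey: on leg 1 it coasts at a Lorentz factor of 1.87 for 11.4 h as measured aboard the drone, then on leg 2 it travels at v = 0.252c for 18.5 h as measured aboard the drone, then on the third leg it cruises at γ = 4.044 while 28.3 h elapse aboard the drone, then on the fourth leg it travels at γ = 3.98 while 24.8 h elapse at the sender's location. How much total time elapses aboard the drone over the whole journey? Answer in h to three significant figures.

Leg 1: 11.4 h is already measured aboard the drone.
Leg 2: 18.5 h is already measured aboard the drone.
Leg 3: 28.3 h is already measured aboard the drone.
Leg 4: γ = 3.98; τ_4 = 24.8/3.980 = 6.231 h.
Total: 11.40 + 18.50 + 28.30 + 6.231 h.

τ = 64.4 h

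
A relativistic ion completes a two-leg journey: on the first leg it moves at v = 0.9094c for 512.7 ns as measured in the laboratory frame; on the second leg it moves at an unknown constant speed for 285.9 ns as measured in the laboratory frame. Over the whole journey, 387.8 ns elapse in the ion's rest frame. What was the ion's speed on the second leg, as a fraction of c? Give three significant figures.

β = 0.792

Leg 1: γ = 1/√(1 − 0.9094²) = 1/√0.1730 = 2.404; τ_1 = 512.7/2.404 = 213.2 ns.
Leg 2: speed unknown; τ_2 = 285.9/γ_2.
Total proper time: 213.2 + τ_2 = 387.8, so τ_2 = 387.8 − 213.2 = 174.6 ns.
γ_2 = 285.9/174.6 = 1.638; β = √(1 − 1/γ²) = √0.6272.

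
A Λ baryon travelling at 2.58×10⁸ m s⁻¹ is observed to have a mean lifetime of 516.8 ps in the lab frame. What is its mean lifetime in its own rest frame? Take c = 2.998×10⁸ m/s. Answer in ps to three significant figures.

β = 2.58×10⁸/2.998×10⁸ = 0.8606; γ = 1/√(1 − 0.8606²) = 1.963
The lab-frame lifetime is the dilated interval; the proper lifetime is τ₀ = Δt/γ = 516.8/1.963 ps.

τ₀ = 263 ps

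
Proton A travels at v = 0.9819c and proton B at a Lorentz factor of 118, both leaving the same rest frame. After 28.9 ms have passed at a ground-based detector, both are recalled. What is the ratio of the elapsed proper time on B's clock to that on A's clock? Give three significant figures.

A: γ = 1/√(1 − 0.9819²) = 1/√0.03587 = 5.280. B: γ = 118.
τ_A/τ_B = γ_B/γ_A = 118.0/5.280 = 22.35, so τ_B/τ_A = 0.04474.

τ_B/τ_A = 0.0447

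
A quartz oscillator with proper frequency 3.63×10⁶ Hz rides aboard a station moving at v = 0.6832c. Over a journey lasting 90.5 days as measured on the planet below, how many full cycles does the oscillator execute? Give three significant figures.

N = 2.07×10¹³

γ = 1/√(1 − 0.6832²) = 1/√0.5332 = 1.369
The oscillator's own cycle count is N = f × τ where τ is the proper time aboard the station. τ = Δt/γ = 90.5/1.369 = 66.09 days = 5.710×10⁶ s.
N = 3.63×10⁶ × 5.710×10⁶ = 2.073×10¹³.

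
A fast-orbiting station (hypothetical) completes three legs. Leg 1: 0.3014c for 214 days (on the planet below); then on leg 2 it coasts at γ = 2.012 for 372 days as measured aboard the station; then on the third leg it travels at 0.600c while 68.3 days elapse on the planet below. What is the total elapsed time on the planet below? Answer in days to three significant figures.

Δt = 1030 days

Leg 1: 214 days is already measured on the planet below.
Leg 2: γ = 2.012; Δt_2 = 2.012 × 372 = 748.5 days.
Leg 3: 68.3 days is already measured on the planet below.
Total: 214.0 + 748.5 + 68.30 days.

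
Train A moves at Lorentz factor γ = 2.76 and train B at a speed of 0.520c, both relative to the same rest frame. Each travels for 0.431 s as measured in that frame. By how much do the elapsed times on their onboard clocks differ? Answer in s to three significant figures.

|τ_A − τ_B| = 0.212 s

A: γ = 2.76; τ_A = 0.431/2.760 = 0.1562 s.
B: γ = 1/√(1 − 0.520²) = 1/√0.7296 = 1.171; τ_B = 0.431/1.171 = 0.3681 s.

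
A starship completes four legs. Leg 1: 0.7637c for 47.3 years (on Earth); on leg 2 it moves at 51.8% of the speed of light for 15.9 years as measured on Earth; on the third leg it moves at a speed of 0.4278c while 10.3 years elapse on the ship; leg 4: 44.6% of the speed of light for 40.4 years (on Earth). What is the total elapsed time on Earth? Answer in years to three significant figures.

Δt = 115 years

Leg 1: 47.3 years is already measured on Earth.
Leg 2: 15.9 years is already measured on Earth.
Leg 3: γ = 1/√(1 − 0.4278²) = 1/√0.8170 = 1.106; Δt_3 = 1.106 × 10.3 = 11.40 years.
Leg 4: 40.4 years is already measured on Earth.
Total: 47.30 + 15.90 + 11.40 + 40.40 years.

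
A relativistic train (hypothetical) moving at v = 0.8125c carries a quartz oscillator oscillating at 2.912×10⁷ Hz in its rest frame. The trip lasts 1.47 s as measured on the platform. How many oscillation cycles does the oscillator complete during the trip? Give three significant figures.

N = 2.50×10⁷

γ = 1/√(1 − 0.8125²) = 1/√0.3398 = 1.715
The oscillator's own cycle count is N = f × τ where τ is the proper time on the train. τ = Δt/γ = 1.47/1.715 = 0.8570 s = 8.570×10⁻¹ s.
N = 2.912×10⁷ × 8.570×10⁻¹ = 2.495×10⁷.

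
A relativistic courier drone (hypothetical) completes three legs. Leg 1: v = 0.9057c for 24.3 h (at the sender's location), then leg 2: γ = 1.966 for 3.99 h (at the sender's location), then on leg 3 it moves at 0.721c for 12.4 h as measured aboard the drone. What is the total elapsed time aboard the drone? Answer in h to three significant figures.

τ = 24.7 h

Leg 1: γ = 1/√(1 − 0.9057²) = 1/√0.1797 = 2.359; τ_1 = 24.3/2.359 = 10.30 h.
Leg 2: γ = 1.966; τ_2 = 3.99/1.966 = 2.030 h.
Leg 3: 12.4 h is already measured aboard the drone.
Total: 10.30 + 2.030 + 12.40 h.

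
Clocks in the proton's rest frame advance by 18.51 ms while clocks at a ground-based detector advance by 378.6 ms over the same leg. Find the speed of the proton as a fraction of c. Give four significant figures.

The proper time is measured in the proton's rest frame (both events occur at the proton's location); Δt is measured at a ground-based detector. γ = Δt/τ = 378.6/18.51 = 20.45.
β = √(1 − 1/γ²) = √(1 − 0.002390) = √0.9976

v = 0.9988c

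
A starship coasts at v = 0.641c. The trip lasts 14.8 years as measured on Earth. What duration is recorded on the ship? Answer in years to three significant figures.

γ = 1/√(1 − 0.641²) = 1/√0.5891 = 1.303
The interval measured on Earth is the dilated one; the clock on the ship measures the proper time τ = Δt/γ = 14.8/1.303 years.

τ = 11.4 years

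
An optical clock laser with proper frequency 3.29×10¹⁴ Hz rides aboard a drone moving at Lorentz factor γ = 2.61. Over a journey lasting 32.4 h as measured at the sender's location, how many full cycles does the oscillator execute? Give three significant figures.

N = 1.47×10¹⁹

γ = 2.61
The oscillator's own cycle count is N = f × τ where τ is the proper time aboard the drone. τ = Δt/γ = 32.4/2.610 = 12.41 h = 4.469×10⁴ s.
N = 3.29×10¹⁴ × 4.469×10⁴ = 1.470×10¹⁹.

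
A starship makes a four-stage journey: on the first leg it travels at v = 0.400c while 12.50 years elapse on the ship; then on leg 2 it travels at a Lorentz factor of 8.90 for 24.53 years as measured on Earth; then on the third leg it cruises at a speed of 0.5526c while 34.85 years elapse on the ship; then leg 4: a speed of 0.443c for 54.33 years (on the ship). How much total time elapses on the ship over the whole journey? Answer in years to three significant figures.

τ = 104 years

Leg 1: 12.50 years is already measured on the ship.
Leg 2: γ = 8.90; τ_2 = 24.53/8.900 = 2.756 years.
Leg 3: 34.85 years is already measured on the ship.
Leg 4: 54.33 years is already measured on the ship.
Total: 12.50 + 2.756 + 34.85 + 54.33 years.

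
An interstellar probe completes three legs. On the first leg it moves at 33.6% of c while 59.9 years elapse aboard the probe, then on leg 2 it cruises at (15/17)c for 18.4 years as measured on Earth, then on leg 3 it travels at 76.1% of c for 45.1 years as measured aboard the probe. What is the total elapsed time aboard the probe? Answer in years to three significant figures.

Leg 1: 59.9 years is already measured aboard the probe.
Leg 2: γ = 1/√(1 − (15/17)²) = 17/8 = 2.125; τ_2 = 18.4/2.125 = 8.659 years.
Leg 3: 45.1 years is already measured aboard the probe.
Total: 59.90 + 8.659 + 45.10 years.

τ = 114 years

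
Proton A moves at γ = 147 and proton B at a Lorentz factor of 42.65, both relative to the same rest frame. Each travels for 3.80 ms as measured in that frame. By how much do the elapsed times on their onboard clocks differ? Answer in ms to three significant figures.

A: γ = 147; τ_A = 3.80/147.0 = 0.02585 ms.
B: γ = 42.65; τ_B = 3.80/42.65 = 0.08910 ms.

|τ_A − τ_B| = 0.0632 ms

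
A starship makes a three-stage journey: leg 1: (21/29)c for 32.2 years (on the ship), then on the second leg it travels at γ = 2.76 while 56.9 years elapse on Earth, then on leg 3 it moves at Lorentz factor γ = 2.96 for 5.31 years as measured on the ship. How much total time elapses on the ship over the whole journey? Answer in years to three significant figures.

τ = 58.1 years

Leg 1: 32.2 years is already measured on the ship.
Leg 2: γ = 2.76; τ_2 = 56.9/2.760 = 20.62 years.
Leg 3: 5.31 years is already measured on the ship.
Total: 32.20 + 20.62 + 5.310 years.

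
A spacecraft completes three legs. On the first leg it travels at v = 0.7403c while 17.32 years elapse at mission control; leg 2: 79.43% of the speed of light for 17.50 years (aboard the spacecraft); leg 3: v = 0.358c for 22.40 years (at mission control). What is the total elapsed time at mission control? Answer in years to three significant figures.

Δt = 68.5 years

Leg 1: 17.32 years is already measured at mission control.
Leg 2: β = 0.7943; γ = 1/√(1 − 0.7943²) = 1/√0.3691 = 1.646; Δt_2 = 1.646 × 17.50 = 28.81 years.
Leg 3: 22.40 years is already measured at mission control.
Total: 17.32 + 28.81 + 22.40 years.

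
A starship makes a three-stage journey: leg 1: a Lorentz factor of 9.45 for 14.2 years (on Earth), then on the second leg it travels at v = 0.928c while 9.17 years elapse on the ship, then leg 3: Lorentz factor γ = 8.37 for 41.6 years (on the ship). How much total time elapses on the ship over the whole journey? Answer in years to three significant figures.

τ = 52.3 years

Leg 1: γ = 9.45; τ_1 = 14.2/9.450 = 1.503 years.
Leg 2: 9.17 years is already measured on the ship.
Leg 3: 41.6 years is already measured on the ship.
Total: 1.503 + 9.170 + 41.60 years.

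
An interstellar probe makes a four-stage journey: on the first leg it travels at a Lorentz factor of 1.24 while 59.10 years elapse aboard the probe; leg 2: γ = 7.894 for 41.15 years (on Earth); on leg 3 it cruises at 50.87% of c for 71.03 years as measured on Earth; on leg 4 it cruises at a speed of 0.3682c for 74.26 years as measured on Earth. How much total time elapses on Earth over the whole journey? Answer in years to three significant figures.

Leg 1: γ = 1.24; Δt_1 = 1.240 × 59.10 = 73.28 years.
Leg 2: 41.15 years is already measured on Earth.
Leg 3: 71.03 years is already measured on Earth.
Leg 4: 74.26 years is already measured on Earth.
Total: 73.28 + 41.15 + 71.03 + 74.26 years.

Δt = 260 years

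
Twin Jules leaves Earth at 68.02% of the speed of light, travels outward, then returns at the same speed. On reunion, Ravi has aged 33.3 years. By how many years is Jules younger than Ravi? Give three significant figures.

Δt − τ = 8.89 years

β = 0.6802; γ = 1/√(1 − 0.6802²) = 1/√0.5373 = 1.364
Jules's elapsed proper time: τ = 33.3/1.364 = 24.41 years.
Age gap = Δt − τ = 33.3 − 24.41 years.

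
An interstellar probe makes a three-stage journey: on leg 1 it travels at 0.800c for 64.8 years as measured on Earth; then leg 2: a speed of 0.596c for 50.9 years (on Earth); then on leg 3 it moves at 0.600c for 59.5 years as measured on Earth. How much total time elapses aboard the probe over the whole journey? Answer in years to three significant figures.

Leg 1: γ = 1/√(1 − 0.800²) = 5/3 ≈ 1.667; τ_1 = 64.8/1.667 = 38.88 years.
Leg 2: γ = 1/√(1 − 0.596²) = 1/√0.6448 = 1.245; τ_2 = 50.9/1.245 = 40.87 years.
Leg 3: γ = 1/√(1 − 0.600²) = 5/4 = 1.250; τ_3 = 59.5/1.250 = 47.60 years.
Total: 38.88 + 40.87 + 47.60 years.

τ = 127 years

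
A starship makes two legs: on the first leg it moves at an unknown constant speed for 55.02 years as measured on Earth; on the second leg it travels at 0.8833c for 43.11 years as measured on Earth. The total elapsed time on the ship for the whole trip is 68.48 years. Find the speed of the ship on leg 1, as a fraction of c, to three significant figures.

Leg 1: speed unknown; τ_1 = 55.02/γ_1.
Leg 2: γ = 1/√(1 − 0.8833²) = 1/√0.2198 = 2.133; τ_2 = 43.11/2.133 = 20.21 years.
Total proper time: τ_1 + 20.21 = 68.48, so τ_1 = 68.48 − 20.21 = 48.27 years.
γ_1 = 55.02/48.27 = 1.140; β = √(1 − 1/γ²) = √0.2303.

β = 0.480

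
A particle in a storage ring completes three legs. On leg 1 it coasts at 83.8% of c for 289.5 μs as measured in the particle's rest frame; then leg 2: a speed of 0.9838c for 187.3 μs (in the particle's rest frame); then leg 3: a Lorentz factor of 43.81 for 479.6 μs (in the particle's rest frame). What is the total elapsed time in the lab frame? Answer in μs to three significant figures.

Leg 1: β = 0.838; γ = 1/√(1 − 0.838²) = 1/√0.2978 = 1.833; Δt_1 = 1.833 × 289.5 = 530.5 μs.
Leg 2: γ = 1/√(1 − 0.9838²) = 1/√0.03214 = 5.578; Δt_2 = 5.578 × 187.3 = 1045 μs.
Leg 3: γ = 43.81; Δt_3 = 43.81 × 479.6 = 2.101×10⁴ μs.
Total: 530.5 + 1045 + 2.101×10⁴ μs.

Δt = 2.26×10⁴ μs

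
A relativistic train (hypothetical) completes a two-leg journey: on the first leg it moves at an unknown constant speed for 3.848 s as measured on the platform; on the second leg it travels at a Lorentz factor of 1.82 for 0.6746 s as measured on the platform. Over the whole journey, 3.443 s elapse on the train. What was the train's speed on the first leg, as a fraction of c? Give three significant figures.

Leg 1: speed unknown; τ_1 = 3.848/γ_1.
Leg 2: γ = 1.82; τ_2 = 0.6746/1.820 = 0.3707 s.
Total proper time: τ_1 + 0.3707 = 3.443, so τ_1 = 3.443 − 0.3707 = 3.072 s.
γ_1 = 3.848/3.072 = 1.252; β = √(1 − 1/γ²) = √0.3625.

β = 0.602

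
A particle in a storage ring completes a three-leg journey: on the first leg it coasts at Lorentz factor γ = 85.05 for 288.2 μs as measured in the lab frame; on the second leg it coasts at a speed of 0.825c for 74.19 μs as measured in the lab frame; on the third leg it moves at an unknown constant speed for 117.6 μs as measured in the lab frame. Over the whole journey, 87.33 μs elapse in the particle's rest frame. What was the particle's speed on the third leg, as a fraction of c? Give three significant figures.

β = 0.934

Leg 1: γ = 85.05; τ_1 = 288.2/85.05 = 3.389 μs.
Leg 2: γ = 1/√(1 − 0.825²) = 1/√0.3194 = 1.769; τ_2 = 74.19/1.769 = 41.93 μs.
Leg 3: speed unknown; τ_3 = 117.6/γ_3.
Total proper time: 3.389 + 41.93 + τ_3 = 87.33, so τ_3 = 87.33 − 45.32 = 42.01 μs.
γ_3 = 117.6/42.01 = 2.799; β = √(1 − 1/γ²) = √0.8724.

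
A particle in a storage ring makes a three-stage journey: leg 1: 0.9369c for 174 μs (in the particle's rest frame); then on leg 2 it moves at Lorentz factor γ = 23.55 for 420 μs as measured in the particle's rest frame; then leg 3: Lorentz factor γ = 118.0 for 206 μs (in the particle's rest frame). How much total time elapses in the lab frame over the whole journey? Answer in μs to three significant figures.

Δt = 3.47×10⁴ μs

Leg 1: γ = 1/√(1 − 0.9369²) = 1/√0.1222 = 2.860; Δt_1 = 2.860 × 174 = 497.7 μs.
Leg 2: γ = 23.55; Δt_2 = 23.55 × 420 = 9891 μs.
Leg 3: γ = 118.0; Δt_3 = 118.0 × 206 = 2.431×10⁴ μs.
Total: 497.7 + 9891 + 2.431×10⁴ μs.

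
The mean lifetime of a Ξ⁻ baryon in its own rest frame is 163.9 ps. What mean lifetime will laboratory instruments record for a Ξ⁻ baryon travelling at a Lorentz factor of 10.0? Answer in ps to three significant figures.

γ = 10.0
The rest-frame lifetime is the proper time; the lab measures the dilated interval Δt = γτ₀ = 10.00 × 163.9 ps.

Δt = 1640 ps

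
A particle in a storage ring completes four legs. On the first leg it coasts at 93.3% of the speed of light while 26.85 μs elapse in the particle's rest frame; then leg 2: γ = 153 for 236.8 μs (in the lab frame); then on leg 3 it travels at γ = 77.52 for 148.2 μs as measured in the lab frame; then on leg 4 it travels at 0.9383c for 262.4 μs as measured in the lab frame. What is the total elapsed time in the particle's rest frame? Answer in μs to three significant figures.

τ = 121 μs

Leg 1: 26.85 μs is already measured in the particle's rest frame.
Leg 2: γ = 153; τ_2 = 236.8/153.0 = 1.548 μs.
Leg 3: γ = 77.52; τ_3 = 148.2/77.52 = 1.912 μs.
Leg 4: γ = 1/√(1 − 0.9383²) = 1/√0.1196 = 2.892; τ_4 = 262.4/2.892 = 90.74 μs.
Total: 26.85 + 1.548 + 1.912 + 90.74 μs.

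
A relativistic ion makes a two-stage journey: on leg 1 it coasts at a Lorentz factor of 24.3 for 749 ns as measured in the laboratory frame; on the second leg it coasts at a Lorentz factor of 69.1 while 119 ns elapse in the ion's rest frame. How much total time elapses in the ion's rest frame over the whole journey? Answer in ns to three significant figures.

τ = 150 ns

Leg 1: γ = 24.3; τ_1 = 749/24.30 = 30.82 ns.
Leg 2: 119 ns is already measured in the ion's rest frame.
Total: 30.82 + 119.0 ns.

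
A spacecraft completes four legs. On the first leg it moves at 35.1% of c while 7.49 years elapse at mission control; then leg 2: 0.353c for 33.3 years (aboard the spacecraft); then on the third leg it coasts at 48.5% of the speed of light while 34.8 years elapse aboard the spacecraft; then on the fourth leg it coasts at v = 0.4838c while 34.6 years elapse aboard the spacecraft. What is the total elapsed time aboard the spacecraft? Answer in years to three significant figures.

Leg 1: β = 0.351; γ = 1/√(1 − 0.351²) = 1/√0.8768 = 1.068; τ_1 = 7.49/1.068 = 7.013 years.
Leg 2: 33.3 years is already measured aboard the spacecraft.
Leg 3: 34.8 years is already measured aboard the spacecraft.
Leg 4: 34.6 years is already measured aboard the spacecraft.
Total: 7.013 + 33.30 + 34.80 + 34.60 years.

τ = 110 years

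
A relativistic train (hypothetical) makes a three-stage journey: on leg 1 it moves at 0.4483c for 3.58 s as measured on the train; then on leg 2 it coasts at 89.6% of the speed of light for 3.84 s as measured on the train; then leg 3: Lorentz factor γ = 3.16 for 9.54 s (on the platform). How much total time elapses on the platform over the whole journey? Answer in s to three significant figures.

Δt = 22.2 s

Leg 1: γ = 1/√(1 − 0.4483²) = 1/√0.7990 = 1.119; Δt_1 = 1.119 × 3.58 = 4.005 s.
Leg 2: β = 0.896; γ = 1/√(1 − 0.896²) = 1/√0.1972 = 2.252; Δt_2 = 2.252 × 3.84 = 8.648 s.
Leg 3: 9.54 s is already measured on the platform.
Total: 4.005 + 8.648 + 9.540 s.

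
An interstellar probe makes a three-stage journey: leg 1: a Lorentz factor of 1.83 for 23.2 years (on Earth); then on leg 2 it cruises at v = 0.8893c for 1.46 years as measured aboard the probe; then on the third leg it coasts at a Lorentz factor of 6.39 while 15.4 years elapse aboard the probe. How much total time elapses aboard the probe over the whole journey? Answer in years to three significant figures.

Leg 1: γ = 1.83; τ_1 = 23.2/1.830 = 12.68 years.
Leg 2: 1.46 years is already measured aboard the probe.
Leg 3: 15.4 years is already measured aboard the probe.
Total: 12.68 + 1.460 + 15.40 years.

τ = 29.5 years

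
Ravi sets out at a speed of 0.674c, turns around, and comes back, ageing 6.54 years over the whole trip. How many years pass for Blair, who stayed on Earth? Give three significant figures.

Δt = 8.85 years

γ = 1/√(1 − 0.674²) = 1/√0.5457 = 1.354
Earth-frame duration is the dilated interval: Δt = γτ = 1.354 × 6.54 years.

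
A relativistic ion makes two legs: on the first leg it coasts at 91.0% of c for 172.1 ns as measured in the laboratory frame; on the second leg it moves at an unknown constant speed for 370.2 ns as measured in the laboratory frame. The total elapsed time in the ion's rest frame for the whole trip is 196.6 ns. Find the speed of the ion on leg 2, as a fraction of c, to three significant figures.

β = 0.941

Leg 1: β = 0.910; γ = 1/√(1 − 0.910²) = 1/√0.1719 = 2.412; τ_1 = 172.1/2.412 = 71.35 ns.
Leg 2: speed unknown; τ_2 = 370.2/γ_2.
Total proper time: 71.35 + τ_2 = 196.6, so τ_2 = 196.6 − 71.35 = 125.2 ns.
γ_2 = 370.2/125.2 = 2.956; β = √(1 − 1/γ²) = √0.8855.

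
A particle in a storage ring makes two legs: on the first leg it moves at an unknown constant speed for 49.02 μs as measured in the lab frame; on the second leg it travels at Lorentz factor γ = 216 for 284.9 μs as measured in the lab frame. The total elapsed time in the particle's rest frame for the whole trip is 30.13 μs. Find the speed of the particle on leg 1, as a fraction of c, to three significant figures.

Leg 1: speed unknown; τ_1 = 49.02/γ_1.
Leg 2: γ = 216; τ_2 = 284.9/216.0 = 1.319 μs.
Total proper time: τ_1 + 1.319 = 30.13, so τ_1 = 30.13 − 1.319 = 28.81 μs.
γ_1 = 49.02/28.81 = 1.701; β = √(1 − 1/γ²) = √0.6546.

β = 0.809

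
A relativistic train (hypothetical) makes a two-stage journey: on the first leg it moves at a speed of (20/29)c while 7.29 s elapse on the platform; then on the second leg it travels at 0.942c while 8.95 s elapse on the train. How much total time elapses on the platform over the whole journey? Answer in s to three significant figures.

Δt = 34.0 s

Leg 1: 7.29 s is already measured on the platform.
Leg 2: γ = 1/√(1 − 0.942²) = 1/√0.1126 = 2.980; Δt_2 = 2.980 × 8.95 = 26.67 s.
Total: 7.290 + 26.67 s.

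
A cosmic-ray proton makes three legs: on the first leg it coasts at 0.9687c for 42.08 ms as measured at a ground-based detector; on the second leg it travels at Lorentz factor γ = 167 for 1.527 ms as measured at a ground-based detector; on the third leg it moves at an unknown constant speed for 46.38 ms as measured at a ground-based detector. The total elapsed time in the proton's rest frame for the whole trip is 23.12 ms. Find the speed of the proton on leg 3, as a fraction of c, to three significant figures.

β = 0.962

Leg 1: γ = 1/√(1 − 0.9687²) = 1/√0.06162 = 4.028; τ_1 = 42.08/4.028 = 10.45 ms.
Leg 2: γ = 167; τ_2 = 1.527/167.0 = 0.009144 ms.
Leg 3: speed unknown; τ_3 = 46.38/γ_3.
Total proper time: 10.45 + 0.009144 + τ_3 = 23.12, so τ_3 = 23.12 − 10.45 = 12.67 ms.
γ_3 = 46.38/12.67 = 3.662; β = √(1 − 1/γ²) = √0.9254.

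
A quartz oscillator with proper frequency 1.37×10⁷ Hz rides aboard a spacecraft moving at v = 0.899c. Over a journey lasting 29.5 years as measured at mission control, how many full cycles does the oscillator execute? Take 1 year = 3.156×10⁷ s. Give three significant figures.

γ = 1/√(1 − 0.899²) = 1/√0.1918 = 2.283
The oscillator's own cycle count is N = f × τ where τ is the proper time aboard the spacecraft. τ = Δt/γ = 29.5/2.283 = 12.92 years = 4.077×10⁸ s.
N = 1.37×10⁷ × 4.077×10⁸ = 5.586×10¹⁵.

N = 5.59×10¹⁵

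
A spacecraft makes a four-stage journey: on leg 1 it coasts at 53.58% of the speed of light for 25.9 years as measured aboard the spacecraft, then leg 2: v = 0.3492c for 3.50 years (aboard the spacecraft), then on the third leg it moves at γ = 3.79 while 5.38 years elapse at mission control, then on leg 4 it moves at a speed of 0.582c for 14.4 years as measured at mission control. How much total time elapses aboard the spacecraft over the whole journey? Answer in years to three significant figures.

Leg 1: 25.9 years is already measured aboard the spacecraft.
Leg 2: 3.50 years is already measured aboard the spacecraft.
Leg 3: γ = 3.79; τ_3 = 5.38/3.790 = 1.420 years.
Leg 4: γ = 1/√(1 − 0.582²) = 1/√0.6613 = 1.230; τ_4 = 14.4/1.230 = 11.71 years.
Total: 25.90 + 3.500 + 1.420 + 11.71 years.

τ = 42.5 years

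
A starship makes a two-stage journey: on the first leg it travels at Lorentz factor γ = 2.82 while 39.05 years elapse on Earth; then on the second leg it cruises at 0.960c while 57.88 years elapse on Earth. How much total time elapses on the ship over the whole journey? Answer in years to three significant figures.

τ = 30.1 years

Leg 1: γ = 2.82; τ_1 = 39.05/2.820 = 13.85 years.
Leg 2: γ = 1/√(1 − 0.960²) = 25/7 ≈ 3.571; τ_2 = 57.88/3.571 = 16.21 years.
Total: 13.85 + 16.21 years.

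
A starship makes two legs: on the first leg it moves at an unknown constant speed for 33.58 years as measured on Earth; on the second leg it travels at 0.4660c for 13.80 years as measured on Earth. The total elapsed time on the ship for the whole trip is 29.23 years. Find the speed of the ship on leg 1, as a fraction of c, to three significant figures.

β = 0.862

Leg 1: speed unknown; τ_1 = 33.58/γ_1.
Leg 2: γ = 1/√(1 − 0.4660²) = 1/√0.7828 = 1.130; τ_2 = 13.80/1.130 = 12.21 years.
Total proper time: τ_1 + 12.21 = 29.23, so τ_1 = 29.23 − 12.21 = 17.02 years.
γ_1 = 33.58/17.02 = 1.973; β = √(1 − 1/γ²) = √0.7431.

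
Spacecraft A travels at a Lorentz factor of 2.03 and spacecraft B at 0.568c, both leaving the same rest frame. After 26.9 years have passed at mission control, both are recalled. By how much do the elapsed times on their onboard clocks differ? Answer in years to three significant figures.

A: γ = 2.03; τ_A = 26.9/2.030 = 13.25 years.
B: γ = 1/√(1 − 0.568²) = 1/√0.6774 = 1.215; τ_B = 26.9/1.215 = 22.14 years.

|τ_A − τ_B| = 8.89 years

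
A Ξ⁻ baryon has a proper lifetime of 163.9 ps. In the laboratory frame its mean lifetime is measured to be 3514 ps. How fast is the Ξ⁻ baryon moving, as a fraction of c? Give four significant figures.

γ = Δt/τ₀ = 3514/163.9 = 21.44
β = √(1 − 1/γ²) = √(1 − 0.002175) = √0.9978

β = 0.9989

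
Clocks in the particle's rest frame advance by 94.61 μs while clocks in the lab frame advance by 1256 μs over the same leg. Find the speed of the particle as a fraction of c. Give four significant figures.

The proper time is measured in the particle's rest frame (both events occur at the particle's location); Δt is measured in the lab frame. γ = Δt/τ = 1256/94.61 = 13.28.
β = √(1 − 1/γ²) = √(1 − 0.005674) = √0.9943

β = 0.9972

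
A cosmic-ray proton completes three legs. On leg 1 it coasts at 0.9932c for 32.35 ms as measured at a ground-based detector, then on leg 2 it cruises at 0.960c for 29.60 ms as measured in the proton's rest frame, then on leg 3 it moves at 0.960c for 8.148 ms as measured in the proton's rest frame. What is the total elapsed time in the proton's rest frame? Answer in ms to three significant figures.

Leg 1: γ = 1/√(1 − 0.9932²) = 1/√0.01355 = 8.590; τ_1 = 32.35/8.590 = 3.766 ms.
Leg 2: 29.60 ms is already measured in the proton's rest frame.
Leg 3: 8.148 ms is already measured in the proton's rest frame.
Total: 3.766 + 29.60 + 8.148 ms.

τ = 41.5 ms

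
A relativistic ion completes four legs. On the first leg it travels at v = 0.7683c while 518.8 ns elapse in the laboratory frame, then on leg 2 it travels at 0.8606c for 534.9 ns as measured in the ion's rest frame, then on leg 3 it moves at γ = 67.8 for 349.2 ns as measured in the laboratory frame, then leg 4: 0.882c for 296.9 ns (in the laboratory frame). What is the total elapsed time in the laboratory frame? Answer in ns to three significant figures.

Leg 1: 518.8 ns is already measured in the laboratory frame.
Leg 2: γ = 1/√(1 − 0.8606²) = 1/√0.2594 = 1.964; Δt_2 = 1.964 × 534.9 = 1050 ns.
Leg 3: 349.2 ns is already measured in the laboratory frame.
Leg 4: 296.9 ns is already measured in the laboratory frame.
Total: 518.8 + 1050 + 349.2 + 296.9 ns.

Δt = 2220 ns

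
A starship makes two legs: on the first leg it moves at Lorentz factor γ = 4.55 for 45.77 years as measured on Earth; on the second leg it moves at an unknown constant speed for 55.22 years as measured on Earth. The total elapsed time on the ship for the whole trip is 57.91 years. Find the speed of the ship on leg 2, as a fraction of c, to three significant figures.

Leg 1: γ = 4.55; τ_1 = 45.77/4.550 = 10.06 years.
Leg 2: speed unknown; τ_2 = 55.22/γ_2.
Total proper time: 10.06 + τ_2 = 57.91, so τ_2 = 57.91 − 10.06 = 47.85 years.
γ_2 = 55.22/47.85 = 1.154; β = √(1 − 1/γ²) = √0.2491.

β = 0.499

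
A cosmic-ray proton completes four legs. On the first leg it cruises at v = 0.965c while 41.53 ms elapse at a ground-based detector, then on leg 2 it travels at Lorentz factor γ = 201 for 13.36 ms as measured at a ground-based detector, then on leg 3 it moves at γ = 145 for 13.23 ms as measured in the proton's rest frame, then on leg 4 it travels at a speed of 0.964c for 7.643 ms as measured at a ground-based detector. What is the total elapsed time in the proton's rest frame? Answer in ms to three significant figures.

Leg 1: γ = 1/√(1 − 0.965²) = 1/√0.06878 = 3.813; τ_1 = 41.53/3.813 = 10.89 ms.
Leg 2: γ = 201; τ_2 = 13.36/201.0 = 0.06647 ms.
Leg 3: 13.23 ms is already measured in the proton's rest frame.
Leg 4: γ = 1/√(1 − 0.964²) = 1/√0.07070 = 3.761; τ_4 = 7.643/3.761 = 2.032 ms.
Total: 10.89 + 0.06647 + 13.23 + 2.032 ms.

τ = 26.2 ms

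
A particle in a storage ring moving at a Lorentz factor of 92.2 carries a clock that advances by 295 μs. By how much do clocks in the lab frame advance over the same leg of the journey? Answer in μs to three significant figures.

Δt = 2.72×10⁴ μs

γ = 92.2
The interval measured in the particle's rest frame is the proper time (both events occur at the same place in that frame); the lab-frame interval is Δt = γτ = 92.20 × 295 μs.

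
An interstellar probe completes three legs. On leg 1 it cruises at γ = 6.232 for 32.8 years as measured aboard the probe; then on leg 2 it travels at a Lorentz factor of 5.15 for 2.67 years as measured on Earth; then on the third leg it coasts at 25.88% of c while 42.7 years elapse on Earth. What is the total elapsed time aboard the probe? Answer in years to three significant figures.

Leg 1: 32.8 years is already measured aboard the probe.
Leg 2: γ = 5.15; τ_2 = 2.67/5.150 = 0.5184 years.
Leg 3: β = 0.2588; γ = 1/√(1 − 0.2588²) = 1/√0.9330 = 1.035; τ_3 = 42.7/1.035 = 41.25 years.
Total: 32.80 + 0.5184 + 41.25 years.

τ = 74.6 years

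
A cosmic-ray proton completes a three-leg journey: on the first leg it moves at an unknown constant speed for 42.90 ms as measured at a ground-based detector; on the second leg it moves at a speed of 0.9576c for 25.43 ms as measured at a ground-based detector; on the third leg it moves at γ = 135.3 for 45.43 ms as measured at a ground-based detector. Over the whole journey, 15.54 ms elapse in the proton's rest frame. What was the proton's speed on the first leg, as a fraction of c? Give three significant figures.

Leg 1: speed unknown; τ_1 = 42.90/γ_1.
Leg 2: γ = 1/√(1 − 0.9576²) = 1/√0.08300 = 3.471; τ_2 = 25.43/3.471 = 7.326 ms.
Leg 3: γ = 135.3; τ_3 = 45.43/135.3 = 0.3358 ms.
Total proper time: τ_1 + 7.326 + 0.3358 = 15.54, so τ_1 = 15.54 − 7.662 = 7.878 ms.
γ_1 = 42.90/7.878 = 5.446; β = √(1 − 1/γ²) = √0.9663.

β = 0.983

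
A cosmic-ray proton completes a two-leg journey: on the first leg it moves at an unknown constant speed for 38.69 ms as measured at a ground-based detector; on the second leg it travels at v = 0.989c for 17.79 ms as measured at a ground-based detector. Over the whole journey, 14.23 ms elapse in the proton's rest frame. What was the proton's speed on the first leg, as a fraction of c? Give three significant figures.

Leg 1: speed unknown; τ_1 = 38.69/γ_1.
Leg 2: γ = 1/√(1 − 0.989²) = 1/√0.02188 = 6.761; τ_2 = 17.79/6.761 = 2.631 ms.
Total proper time: τ_1 + 2.631 = 14.23, so τ_1 = 14.23 − 2.631 = 11.60 ms.
γ_1 = 38.69/11.60 = 3.336; β = √(1 − 1/γ²) = √0.9101.

β = 0.954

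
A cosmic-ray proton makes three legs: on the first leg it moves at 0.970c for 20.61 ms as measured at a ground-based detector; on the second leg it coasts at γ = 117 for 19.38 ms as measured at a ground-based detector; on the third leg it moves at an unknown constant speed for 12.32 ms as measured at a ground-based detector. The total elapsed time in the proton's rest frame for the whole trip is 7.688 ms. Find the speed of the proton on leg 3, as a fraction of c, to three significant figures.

Leg 1: γ = 1/√(1 − 0.970²) = 1/√0.05910 = 4.113; τ_1 = 20.61/4.113 = 5.010 ms.
Leg 2: γ = 117; τ_2 = 19.38/117.0 = 0.1656 ms.
Leg 3: speed unknown; τ_3 = 12.32/γ_3.
Total proper time: 5.010 + 0.1656 + τ_3 = 7.688, so τ_3 = 7.688 − 5.176 = 2.512 ms.
γ_3 = 12.32/2.512 = 4.905; β = √(1 − 1/γ²) = √0.9584.

β = 0.979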